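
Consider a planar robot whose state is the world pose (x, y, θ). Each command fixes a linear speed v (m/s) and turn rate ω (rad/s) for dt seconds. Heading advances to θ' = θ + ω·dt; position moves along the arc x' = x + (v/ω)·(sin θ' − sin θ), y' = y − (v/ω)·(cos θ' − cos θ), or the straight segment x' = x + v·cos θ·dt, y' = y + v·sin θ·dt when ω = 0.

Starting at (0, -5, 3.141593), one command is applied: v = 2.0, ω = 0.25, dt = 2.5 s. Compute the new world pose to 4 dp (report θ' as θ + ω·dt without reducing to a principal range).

(-4.6808, -6.5123, 3.7666)

θ' = 3.1416 + 0.25·2.5 = 3.7666
R = v/ω = 2.0/0.25 = 8.0000
x' = 0 + 8.0000·(sin 3.7666 − sin 3.1416) = -4.6808
y' = -5 − 8.0000·(cos 3.7666 − cos 3.1416) = -6.5123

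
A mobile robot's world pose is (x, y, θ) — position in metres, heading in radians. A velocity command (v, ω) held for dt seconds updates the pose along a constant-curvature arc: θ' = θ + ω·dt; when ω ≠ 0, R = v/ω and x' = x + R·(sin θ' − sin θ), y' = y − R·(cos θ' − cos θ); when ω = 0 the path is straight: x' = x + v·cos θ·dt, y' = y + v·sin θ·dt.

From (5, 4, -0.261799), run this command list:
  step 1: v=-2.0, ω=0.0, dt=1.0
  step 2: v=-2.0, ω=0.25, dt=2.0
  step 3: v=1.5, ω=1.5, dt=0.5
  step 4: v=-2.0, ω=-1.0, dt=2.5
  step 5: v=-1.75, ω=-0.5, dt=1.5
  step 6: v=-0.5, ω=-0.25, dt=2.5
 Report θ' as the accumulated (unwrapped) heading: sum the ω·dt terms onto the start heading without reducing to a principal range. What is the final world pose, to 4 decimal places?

step 1: θ'=-0.2618 (straight) → pose (3.0681, 4.5176, -0.2618)
step 2: θ'=0.2382 (R=-8.0000) → pose (-0.8900, 4.5643, 0.2382)
step 3: θ'=0.9882 (R=1.0000) → pose (-0.2910, 4.9859, 0.9882)
step 4: θ'=-1.5118 (R=2.0000) → pose (-3.9576, 5.9684, -1.5118)
step 5: θ'=-2.2618 (R=3.5000) → pose (-3.1608, 8.4053, -2.2618)
step 6: θ'=-2.8868 (R=2.0000) → pose (-2.1236, 9.0661, -2.8868)

(-2.1236, 9.0661, -2.8868)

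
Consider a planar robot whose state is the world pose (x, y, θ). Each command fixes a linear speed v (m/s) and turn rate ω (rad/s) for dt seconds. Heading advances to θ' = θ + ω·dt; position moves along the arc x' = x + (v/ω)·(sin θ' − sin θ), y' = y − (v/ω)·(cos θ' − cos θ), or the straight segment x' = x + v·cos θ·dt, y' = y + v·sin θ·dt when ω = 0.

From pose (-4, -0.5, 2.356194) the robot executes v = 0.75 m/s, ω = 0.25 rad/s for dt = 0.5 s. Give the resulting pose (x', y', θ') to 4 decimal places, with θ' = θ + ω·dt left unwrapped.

θ' = 2.3562 + 0.25·0.5 = 2.4812
R = v/ω = 0.75/0.25 = 3.0000
x' = -4 + 3.0000·(sin 2.4812 − sin 2.3562) = -4.2810
y' = -0.5 − 3.0000·(cos 2.4812 − cos 2.3562) = -0.2521

(-4.2810, -0.2521, 2.4812)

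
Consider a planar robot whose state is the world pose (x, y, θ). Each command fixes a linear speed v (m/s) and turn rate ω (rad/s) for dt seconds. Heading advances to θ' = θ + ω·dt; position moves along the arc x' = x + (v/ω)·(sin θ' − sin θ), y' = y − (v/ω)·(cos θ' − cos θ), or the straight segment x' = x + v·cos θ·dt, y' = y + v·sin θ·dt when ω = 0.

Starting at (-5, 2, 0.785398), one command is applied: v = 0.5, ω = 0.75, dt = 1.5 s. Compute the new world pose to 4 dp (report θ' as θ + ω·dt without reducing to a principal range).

(-4.8428, 2.6935, 1.9104)

θ' = 0.7854 + 0.75·1.5 = 1.9104
R = v/ω = 0.5/0.75 = 0.6667
x' = -5 + 0.6667·(sin 1.9104 − sin 0.7854) = -4.8428
y' = 2 − 0.6667·(cos 1.9104 − cos 0.7854) = 2.6935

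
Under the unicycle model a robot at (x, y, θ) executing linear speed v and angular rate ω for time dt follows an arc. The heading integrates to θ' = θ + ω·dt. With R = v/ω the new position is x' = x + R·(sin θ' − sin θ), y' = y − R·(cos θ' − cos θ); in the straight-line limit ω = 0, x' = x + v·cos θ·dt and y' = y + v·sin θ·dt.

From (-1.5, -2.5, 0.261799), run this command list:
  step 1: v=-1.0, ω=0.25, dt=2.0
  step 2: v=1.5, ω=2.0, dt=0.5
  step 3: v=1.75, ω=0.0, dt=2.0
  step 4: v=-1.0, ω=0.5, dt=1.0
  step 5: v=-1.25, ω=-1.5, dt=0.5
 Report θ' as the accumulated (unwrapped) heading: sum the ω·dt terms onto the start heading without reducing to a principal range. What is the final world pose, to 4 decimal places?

(-3.0593, -0.8231, 1.5118)

step 1: θ'=0.7618 (R=-4.0000) → pose (-3.2256, -3.4693, 0.7618)
step 2: θ'=1.7618 (R=0.7500) → pose (-3.0069, -2.7842, 1.7618)
step 3: θ'=1.7618 (straight) → pose (-3.6714, 0.6521, 1.7618)
step 4: θ'=2.2618 (R=-2.0000) → pose (-3.2490, -0.2428, 2.2618)
step 5: θ'=1.5118 (R=0.8333) → pose (-3.0593, -0.8231, 1.5118)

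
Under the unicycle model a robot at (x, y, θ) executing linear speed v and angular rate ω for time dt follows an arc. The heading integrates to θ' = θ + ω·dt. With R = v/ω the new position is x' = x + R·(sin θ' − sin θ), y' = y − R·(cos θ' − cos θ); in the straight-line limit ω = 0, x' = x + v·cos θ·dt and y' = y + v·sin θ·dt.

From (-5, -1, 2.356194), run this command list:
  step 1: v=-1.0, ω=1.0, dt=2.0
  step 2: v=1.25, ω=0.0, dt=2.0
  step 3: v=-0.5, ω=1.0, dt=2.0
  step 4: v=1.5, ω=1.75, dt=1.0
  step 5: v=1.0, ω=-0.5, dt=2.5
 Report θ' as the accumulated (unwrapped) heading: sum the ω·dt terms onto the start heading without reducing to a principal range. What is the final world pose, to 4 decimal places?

(-3.1126, 0.9367, 6.8562)

step 1: θ'=4.3562 (R=-1.0000) → pose (-3.3557, -0.6416, 4.3562)
step 2: θ'=4.3562 (straight) → pose (-4.2274, -2.9847, 4.3562)
step 3: θ'=6.3562 (R=-0.5000) → pose (-4.7325, -2.3117, 6.3562)
step 4: θ'=8.1062 (R=0.8571) → pose (-3.9650, -1.2429, 8.1062)
step 5: θ'=6.8562 (R=-2.0000) → pose (-3.1126, 0.9367, 6.8562)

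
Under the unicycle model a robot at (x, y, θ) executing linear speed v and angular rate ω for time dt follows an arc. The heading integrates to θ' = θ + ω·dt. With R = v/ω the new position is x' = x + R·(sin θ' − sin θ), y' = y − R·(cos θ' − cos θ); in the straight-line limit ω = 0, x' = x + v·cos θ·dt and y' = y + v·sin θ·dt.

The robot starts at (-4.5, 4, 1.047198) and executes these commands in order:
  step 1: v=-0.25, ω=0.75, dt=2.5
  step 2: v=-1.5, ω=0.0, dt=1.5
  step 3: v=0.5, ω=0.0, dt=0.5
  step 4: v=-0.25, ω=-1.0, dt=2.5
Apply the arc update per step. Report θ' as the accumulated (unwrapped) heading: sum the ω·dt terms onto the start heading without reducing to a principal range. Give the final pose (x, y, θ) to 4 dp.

step 1: θ'=2.9222 (R=-0.3333) → pose (-4.2839, 3.5080, 2.9222)
step 2: θ'=2.9222 (straight) → pose (-2.0878, 3.0183, 2.9222)
step 3: θ'=2.9222 (straight) → pose (-2.3318, 3.0727, 2.9222)
step 4: θ'=0.4222 (R=0.2500) → pose (-2.2838, 2.6007, 0.4222)

(-2.2838, 2.6007, 0.4222)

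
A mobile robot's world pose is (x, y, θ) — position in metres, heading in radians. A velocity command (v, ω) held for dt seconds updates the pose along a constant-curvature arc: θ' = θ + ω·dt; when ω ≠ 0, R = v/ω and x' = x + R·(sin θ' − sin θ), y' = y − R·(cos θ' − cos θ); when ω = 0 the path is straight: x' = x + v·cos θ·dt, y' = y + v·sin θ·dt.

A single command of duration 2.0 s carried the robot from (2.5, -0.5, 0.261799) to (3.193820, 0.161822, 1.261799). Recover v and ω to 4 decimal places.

Δθ = 1.261799 − 0.261799 = 1.000000
ω = Δθ/dt = 1.000000/2.0 = 0.5000
R = Δx/(sin θ' − sin θ) = 1.0000
v = R·ω = 1.0000·0.5000 = 0.5000

v = 0.5000, ω = 0.5000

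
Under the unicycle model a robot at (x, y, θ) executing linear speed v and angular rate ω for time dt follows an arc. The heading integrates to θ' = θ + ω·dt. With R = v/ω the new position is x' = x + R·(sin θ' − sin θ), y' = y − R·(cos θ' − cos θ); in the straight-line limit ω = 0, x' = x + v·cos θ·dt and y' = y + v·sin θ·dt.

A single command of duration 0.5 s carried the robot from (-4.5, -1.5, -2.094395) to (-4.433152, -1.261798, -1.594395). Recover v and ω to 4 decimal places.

Δθ = -1.594395 − -2.094395 = 0.500000
ω = Δθ/dt = 0.500000/0.5 = 1.0000
R = −Δy/(cos θ' − cos θ) = -0.5000
v = R·ω = -0.5000·1.0000 = -0.5000

v = -0.5000, ω = 1.0000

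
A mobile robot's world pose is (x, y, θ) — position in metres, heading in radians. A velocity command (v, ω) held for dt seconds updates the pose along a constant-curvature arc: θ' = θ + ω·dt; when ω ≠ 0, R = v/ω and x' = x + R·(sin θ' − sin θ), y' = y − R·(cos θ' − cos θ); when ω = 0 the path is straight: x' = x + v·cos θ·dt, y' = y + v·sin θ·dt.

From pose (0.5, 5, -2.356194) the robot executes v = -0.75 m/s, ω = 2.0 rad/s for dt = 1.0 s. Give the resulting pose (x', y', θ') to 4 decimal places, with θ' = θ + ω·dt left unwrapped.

θ' = -2.3562 + 2.0·1.0 = -0.3562
R = v/ω = -0.75/2.0 = -0.3750
x' = 0.5 + -0.3750·(sin -0.3562 − sin -2.3562) = 0.3656
y' = 5 − -0.3750·(cos -0.3562 − cos -2.3562) = 5.6166

(0.3656, 5.6166, -0.3562)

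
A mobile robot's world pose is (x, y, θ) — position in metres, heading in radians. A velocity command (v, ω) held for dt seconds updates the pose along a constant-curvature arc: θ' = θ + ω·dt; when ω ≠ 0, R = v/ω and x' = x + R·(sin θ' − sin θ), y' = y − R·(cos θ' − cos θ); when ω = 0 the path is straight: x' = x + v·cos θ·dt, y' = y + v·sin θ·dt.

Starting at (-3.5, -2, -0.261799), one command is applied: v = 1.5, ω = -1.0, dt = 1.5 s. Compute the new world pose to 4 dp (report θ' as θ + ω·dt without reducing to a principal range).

(-2.4155, -3.7337, -1.7618)

θ' = -0.2618 + -1.0·1.5 = -1.7618
R = v/ω = 1.5/-1.0 = -1.5000
x' = -3.5 + -1.5000·(sin -1.7618 − sin -0.2618) = -2.4155
y' = -2 − -1.5000·(cos -1.7618 − cos -0.2618) = -3.7337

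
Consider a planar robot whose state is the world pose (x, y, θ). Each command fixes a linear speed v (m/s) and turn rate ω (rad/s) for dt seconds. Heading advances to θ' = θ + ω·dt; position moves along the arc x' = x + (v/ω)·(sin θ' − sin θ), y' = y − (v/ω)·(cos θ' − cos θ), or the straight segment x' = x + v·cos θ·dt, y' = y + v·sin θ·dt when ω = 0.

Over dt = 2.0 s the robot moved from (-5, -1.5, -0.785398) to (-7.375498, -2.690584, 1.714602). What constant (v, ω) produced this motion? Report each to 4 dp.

Δθ = 1.714602 − -0.785398 = 2.500000
ω = Δθ/dt = 2.500000/2.0 = 1.2500
R = Δx/(sin θ' − sin θ) = -1.4000
v = R·ω = -1.4000·1.2500 = -1.7500

v = -1.7500, ω = 1.2500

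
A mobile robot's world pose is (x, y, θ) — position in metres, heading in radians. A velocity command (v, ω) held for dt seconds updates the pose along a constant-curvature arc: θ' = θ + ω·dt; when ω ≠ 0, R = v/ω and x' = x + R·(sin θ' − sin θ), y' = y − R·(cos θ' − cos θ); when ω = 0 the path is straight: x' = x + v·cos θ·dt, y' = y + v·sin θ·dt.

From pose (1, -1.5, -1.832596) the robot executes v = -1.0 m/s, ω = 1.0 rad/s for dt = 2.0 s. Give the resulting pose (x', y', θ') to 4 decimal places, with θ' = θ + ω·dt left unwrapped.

θ' = -1.8326 + 1.0·2.0 = 0.1674
R = v/ω = -1.0/1.0 = -1.0000
x' = 1 + -1.0000·(sin 0.1674 − sin -1.8326) = -0.1325
y' = -1.5 − -1.0000·(cos 0.1674 − cos -1.8326) = -0.2552

(-0.1325, -0.2552, 0.1674)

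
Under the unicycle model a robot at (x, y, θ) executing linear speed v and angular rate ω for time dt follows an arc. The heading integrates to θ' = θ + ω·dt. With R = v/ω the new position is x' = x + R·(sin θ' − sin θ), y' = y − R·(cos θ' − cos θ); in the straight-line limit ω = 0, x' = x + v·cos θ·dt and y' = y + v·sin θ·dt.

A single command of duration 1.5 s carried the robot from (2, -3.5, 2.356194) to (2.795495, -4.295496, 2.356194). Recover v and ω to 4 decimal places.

v = -0.7500, ω = 0.0000

Δθ = 2.356194 − 2.356194 = 0.000000
ω = Δθ/dt = 0.000000/1.5 = 0.0000
ω = 0 → v = (Δx·cos θ + Δy·sin θ)/dt = -0.7500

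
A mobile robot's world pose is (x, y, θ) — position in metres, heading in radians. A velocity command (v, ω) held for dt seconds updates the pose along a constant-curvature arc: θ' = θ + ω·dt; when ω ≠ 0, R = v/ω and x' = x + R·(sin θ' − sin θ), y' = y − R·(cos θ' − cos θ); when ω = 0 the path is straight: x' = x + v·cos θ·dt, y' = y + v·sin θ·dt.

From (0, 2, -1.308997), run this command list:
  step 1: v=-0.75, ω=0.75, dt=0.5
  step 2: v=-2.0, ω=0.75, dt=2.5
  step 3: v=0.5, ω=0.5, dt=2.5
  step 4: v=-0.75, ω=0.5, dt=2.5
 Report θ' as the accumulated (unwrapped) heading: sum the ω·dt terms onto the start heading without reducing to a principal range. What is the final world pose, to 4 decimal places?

step 1: θ'=-0.9340 (R=-1.0000) → pose (-0.1619, 2.3358, -0.9340)
step 2: θ'=0.9410 (R=-2.6667) → pose (-4.4610, 2.3207, 0.9410)
step 3: θ'=2.1910 (R=1.0000) → pose (-4.4554, 3.4909, 2.1910)
step 4: θ'=3.4410 (R=-1.5000) → pose (-2.7923, 2.9295, 3.4410)

(-2.7923, 2.9295, 3.4410)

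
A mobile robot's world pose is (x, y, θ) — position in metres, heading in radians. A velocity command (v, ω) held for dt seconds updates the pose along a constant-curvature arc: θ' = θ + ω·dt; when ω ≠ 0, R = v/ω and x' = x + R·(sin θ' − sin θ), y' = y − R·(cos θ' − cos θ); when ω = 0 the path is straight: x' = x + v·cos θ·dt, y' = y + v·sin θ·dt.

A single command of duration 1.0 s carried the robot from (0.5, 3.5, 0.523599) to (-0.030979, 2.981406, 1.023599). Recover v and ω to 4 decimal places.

v = -0.7500, ω = 0.5000

Δθ = 1.023599 − 0.523599 = 0.500000
ω = Δθ/dt = 0.500000/1.0 = 0.5000
R = Δx/(sin θ' − sin θ) = -1.5000
v = R·ω = -1.5000·0.5000 = -0.7500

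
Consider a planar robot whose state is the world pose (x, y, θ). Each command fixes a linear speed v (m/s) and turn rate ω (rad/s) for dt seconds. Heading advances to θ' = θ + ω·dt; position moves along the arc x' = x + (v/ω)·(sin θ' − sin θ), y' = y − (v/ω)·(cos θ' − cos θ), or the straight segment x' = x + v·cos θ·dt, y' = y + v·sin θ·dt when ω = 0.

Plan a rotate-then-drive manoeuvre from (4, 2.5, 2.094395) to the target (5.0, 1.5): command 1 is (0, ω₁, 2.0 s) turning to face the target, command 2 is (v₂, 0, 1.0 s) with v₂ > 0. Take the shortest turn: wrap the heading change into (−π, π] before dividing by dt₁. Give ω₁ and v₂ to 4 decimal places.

ω₁ = -1.4399, v₂ = 1.4142

heading to target = atan2(1.5−2.5, 5−4) = -0.7854
Δθ = wrap(-0.7854 − 2.0944) = -2.8798; ω₁ = Δθ/dt₁ = -1.4399
distance = √((5−4)² + (1.5−2.5)²) = 1.4142; v₂ = distance/dt₂ = 1.4142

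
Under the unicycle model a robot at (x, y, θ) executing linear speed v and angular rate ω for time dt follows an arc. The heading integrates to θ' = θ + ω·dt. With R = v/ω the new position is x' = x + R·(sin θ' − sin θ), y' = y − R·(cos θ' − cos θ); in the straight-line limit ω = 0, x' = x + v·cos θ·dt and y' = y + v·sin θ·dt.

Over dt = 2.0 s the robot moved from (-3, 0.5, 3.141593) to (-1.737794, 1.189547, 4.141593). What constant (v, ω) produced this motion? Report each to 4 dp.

Δθ = 4.141593 − 3.141593 = 1.000000
ω = Δθ/dt = 1.000000/2.0 = 0.5000
R = Δx/(sin θ' − sin θ) = -1.5000
v = R·ω = -1.5000·0.5000 = -0.7500

v = -0.7500, ω = 0.5000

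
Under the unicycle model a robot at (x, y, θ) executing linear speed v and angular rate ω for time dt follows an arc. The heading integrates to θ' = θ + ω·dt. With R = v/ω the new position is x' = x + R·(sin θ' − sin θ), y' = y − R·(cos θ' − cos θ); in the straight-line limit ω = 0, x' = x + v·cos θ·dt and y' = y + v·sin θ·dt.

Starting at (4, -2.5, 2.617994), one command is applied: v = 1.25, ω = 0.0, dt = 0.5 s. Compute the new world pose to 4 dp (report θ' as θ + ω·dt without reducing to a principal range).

(3.4587, -2.1875, 2.6180)

θ' = 2.6180 + 0.0·0.5 = 2.6180
ω = 0 → straight: x' = 4 + 1.25·cos(2.6180)·0.5 = 3.4587
y' = -2.5 + 1.25·sin(2.6180)·0.5 = -2.1875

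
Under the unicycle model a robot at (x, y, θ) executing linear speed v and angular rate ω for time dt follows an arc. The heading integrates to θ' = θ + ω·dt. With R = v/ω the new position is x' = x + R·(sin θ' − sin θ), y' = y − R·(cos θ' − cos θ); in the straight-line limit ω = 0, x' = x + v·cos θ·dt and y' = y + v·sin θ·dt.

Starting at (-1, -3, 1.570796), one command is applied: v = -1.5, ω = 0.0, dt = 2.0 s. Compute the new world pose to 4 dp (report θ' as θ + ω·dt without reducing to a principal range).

θ' = 1.5708 + 0.0·2.0 = 1.5708
ω = 0 → straight: x' = -1 + -1.5·cos(1.5708)·2.0 = -1.0000
y' = -3 + -1.5·sin(1.5708)·2.0 = -6.0000

(-1.0000, -6.0000, 1.5708)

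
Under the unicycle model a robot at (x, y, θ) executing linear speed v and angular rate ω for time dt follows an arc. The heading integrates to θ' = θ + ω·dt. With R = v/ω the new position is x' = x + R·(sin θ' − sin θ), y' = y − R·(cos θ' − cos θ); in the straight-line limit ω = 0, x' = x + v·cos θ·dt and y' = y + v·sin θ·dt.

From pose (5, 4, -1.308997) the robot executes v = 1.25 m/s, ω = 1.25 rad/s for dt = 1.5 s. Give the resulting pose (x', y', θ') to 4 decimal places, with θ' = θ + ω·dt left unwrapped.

(6.5022, 3.4148, 0.5660)

θ' = -1.3090 + 1.25·1.5 = 0.5660
R = v/ω = 1.25/1.25 = 1.0000
x' = 5 + 1.0000·(sin 0.5660 − sin -1.3090) = 6.5022
y' = 4 − 1.0000·(cos 0.5660 − cos -1.3090) = 3.4148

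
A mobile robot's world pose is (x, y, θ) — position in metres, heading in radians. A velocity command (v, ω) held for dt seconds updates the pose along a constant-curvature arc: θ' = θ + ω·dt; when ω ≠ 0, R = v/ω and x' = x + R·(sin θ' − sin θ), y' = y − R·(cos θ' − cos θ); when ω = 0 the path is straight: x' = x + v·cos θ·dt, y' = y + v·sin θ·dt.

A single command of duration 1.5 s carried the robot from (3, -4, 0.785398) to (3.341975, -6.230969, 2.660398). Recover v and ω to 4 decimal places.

Δθ = 2.660398 − 0.785398 = 1.875000
ω = Δθ/dt = 1.875000/1.5 = 1.2500
R = −Δy/(cos θ' − cos θ) = -1.4000
v = R·ω = -1.4000·1.2500 = -1.7500

v = -1.7500, ω = 1.2500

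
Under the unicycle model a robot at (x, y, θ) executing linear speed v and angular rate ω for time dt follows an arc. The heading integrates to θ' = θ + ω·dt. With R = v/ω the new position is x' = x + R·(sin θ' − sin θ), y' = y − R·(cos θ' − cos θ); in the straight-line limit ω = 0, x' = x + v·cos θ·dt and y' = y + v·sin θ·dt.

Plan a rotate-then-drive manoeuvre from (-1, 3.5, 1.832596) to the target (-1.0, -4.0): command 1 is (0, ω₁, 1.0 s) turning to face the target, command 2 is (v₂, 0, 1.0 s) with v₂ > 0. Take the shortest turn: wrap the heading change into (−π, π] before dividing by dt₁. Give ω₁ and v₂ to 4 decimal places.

heading to target = atan2(-4−3.5, -1−-1) = -1.5708
Δθ = wrap(-1.5708 − 1.8326) = 2.8798; ω₁ = Δθ/dt₁ = 2.8798
distance = √((-1−-1)² + (-4−3.5)²) = 7.5000; v₂ = distance/dt₂ = 7.5000

ω₁ = 2.8798, v₂ = 7.5000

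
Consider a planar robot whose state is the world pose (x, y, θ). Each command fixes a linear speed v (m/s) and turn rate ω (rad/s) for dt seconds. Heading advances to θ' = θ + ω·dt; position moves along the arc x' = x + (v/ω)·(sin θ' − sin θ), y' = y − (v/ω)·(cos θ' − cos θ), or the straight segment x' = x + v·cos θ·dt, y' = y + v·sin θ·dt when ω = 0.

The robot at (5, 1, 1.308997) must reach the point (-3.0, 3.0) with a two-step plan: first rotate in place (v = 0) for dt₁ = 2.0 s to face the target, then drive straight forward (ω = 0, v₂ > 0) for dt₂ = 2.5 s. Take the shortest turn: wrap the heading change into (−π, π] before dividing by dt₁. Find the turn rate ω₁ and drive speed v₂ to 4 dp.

heading to target = atan2(3−1, -3−5) = 2.8966
Δθ = wrap(2.8966 − 1.3090) = 1.5876; ω₁ = Δθ/dt₁ = 0.7938
distance = √((-3−5)² + (3−1)²) = 8.2462; v₂ = distance/dt₂ = 3.2985

ω₁ = 0.7938, v₂ = 3.2985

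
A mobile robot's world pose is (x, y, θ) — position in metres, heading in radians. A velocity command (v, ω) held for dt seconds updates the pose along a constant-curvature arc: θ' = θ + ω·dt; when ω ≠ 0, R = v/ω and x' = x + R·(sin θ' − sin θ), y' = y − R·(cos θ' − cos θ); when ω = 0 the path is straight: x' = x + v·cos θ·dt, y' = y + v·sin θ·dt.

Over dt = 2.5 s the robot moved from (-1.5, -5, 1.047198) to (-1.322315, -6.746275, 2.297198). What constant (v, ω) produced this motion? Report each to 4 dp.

Δθ = 2.297198 − 1.047198 = 1.250000
ω = Δθ/dt = 1.250000/2.5 = 0.5000
R = −Δy/(cos θ' − cos θ) = -1.5000
v = R·ω = -1.5000·0.5000 = -0.7500

v = -0.7500, ω = 0.5000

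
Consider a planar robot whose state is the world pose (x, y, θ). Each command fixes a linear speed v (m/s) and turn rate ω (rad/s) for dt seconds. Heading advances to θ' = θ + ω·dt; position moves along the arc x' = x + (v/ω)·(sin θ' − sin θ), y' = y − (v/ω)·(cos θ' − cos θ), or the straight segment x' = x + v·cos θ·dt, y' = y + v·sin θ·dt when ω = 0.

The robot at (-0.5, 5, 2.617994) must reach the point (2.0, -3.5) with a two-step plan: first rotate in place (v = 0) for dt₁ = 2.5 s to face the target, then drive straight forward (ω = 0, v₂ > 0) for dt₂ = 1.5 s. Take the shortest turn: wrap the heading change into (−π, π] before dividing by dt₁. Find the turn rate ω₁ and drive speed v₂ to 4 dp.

heading to target = atan2(-3.5−5, 2−-0.5) = -1.2847
Δθ = wrap(-1.2847 − 2.6180) = 2.3804; ω₁ = Δθ/dt₁ = 0.9522
distance = √((2−-0.5)² + (-3.5−5)²) = 8.8600; v₂ = distance/dt₂ = 5.9067

ω₁ = 0.9522, v₂ = 5.9067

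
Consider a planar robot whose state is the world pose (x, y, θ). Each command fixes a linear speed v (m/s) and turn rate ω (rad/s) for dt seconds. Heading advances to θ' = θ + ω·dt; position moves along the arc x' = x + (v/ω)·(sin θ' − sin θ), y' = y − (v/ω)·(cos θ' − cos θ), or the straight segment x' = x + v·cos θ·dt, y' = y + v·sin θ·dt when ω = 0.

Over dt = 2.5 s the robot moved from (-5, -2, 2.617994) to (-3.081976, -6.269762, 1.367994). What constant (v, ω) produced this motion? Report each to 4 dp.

v = -2.0000, ω = -0.5000

Δθ = 1.367994 − 2.617994 = -1.250000
ω = Δθ/dt = -1.250000/2.5 = -0.5000
R = −Δy/(cos θ' − cos θ) = 4.0000
v = R·ω = 4.0000·-0.5000 = -2.0000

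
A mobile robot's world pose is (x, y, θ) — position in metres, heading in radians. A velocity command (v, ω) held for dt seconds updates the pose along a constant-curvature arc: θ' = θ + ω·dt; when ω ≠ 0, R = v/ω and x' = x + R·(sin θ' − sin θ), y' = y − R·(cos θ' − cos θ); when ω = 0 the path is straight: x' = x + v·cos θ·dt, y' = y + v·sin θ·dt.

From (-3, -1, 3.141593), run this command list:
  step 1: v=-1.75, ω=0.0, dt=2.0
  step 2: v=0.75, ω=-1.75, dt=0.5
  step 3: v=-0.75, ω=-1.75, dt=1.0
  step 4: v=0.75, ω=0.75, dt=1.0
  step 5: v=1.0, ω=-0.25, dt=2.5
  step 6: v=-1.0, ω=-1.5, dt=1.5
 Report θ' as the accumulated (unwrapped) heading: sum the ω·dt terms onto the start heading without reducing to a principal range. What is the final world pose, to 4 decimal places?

step 1: θ'=3.1416 (straight) → pose (0.5000, -1.0000, 3.1416)
step 2: θ'=2.2666 (R=-0.4286) → pose (0.1711, -0.8461, 2.2666)
step 3: θ'=0.5166 (R=0.4286) → pose (0.0538, -1.4935, 0.5166)
step 4: θ'=1.2666 (R=1.0000) → pose (0.5140, -0.9235, 1.2666)
step 5: θ'=0.6416 (R=-4.0000) → pose (1.9364, 1.0829, 0.6416)
step 6: θ'=-1.6084 (R=0.6667) → pose (0.8712, 1.6421, -1.6084)

(0.8712, 1.6421, -1.6084)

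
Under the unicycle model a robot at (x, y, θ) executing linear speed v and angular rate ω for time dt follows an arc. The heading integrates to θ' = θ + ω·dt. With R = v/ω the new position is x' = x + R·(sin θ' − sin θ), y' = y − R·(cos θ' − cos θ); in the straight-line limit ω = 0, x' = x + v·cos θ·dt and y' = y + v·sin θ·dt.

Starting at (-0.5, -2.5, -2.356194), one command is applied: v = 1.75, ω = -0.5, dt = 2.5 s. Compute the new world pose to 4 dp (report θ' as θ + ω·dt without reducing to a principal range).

θ' = -2.3562 + -0.5·2.5 = -3.6062
R = v/ω = 1.75/-0.5 = -3.5000
x' = -0.5 + -3.5000·(sin -3.6062 − sin -2.3562) = -4.5431
y' = -2.5 − -3.5000·(cos -3.6062 − cos -2.3562) = -3.1541

(-4.5431, -3.1541, -3.6062)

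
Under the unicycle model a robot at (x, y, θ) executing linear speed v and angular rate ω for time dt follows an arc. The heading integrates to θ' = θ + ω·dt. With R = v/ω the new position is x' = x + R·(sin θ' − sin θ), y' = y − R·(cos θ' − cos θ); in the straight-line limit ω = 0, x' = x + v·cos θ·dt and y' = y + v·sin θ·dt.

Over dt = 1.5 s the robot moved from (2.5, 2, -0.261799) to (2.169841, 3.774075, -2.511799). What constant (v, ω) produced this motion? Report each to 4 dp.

v = -1.5000, ω = -1.5000

Δθ = -2.511799 − -0.261799 = -2.250000
ω = Δθ/dt = -2.250000/1.5 = -1.5000
R = −Δy/(cos θ' − cos θ) = 1.0000
v = R·ω = 1.0000·-1.5000 = -1.5000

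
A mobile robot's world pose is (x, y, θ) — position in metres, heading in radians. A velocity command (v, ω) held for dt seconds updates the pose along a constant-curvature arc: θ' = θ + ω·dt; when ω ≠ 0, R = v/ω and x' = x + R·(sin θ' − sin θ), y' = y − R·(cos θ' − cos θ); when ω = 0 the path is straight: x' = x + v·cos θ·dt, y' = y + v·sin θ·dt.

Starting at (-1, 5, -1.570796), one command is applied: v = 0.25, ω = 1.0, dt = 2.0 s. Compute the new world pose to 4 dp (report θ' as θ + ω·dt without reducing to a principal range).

θ' = -1.5708 + 1.0·2.0 = 0.4292
R = v/ω = 0.25/1.0 = 0.2500
x' = -1 + 0.2500·(sin 0.4292 − sin -1.5708) = -0.6460
y' = 5 − 0.2500·(cos 0.4292 − cos -1.5708) = 4.7727

(-0.6460, 4.7727, 0.4292)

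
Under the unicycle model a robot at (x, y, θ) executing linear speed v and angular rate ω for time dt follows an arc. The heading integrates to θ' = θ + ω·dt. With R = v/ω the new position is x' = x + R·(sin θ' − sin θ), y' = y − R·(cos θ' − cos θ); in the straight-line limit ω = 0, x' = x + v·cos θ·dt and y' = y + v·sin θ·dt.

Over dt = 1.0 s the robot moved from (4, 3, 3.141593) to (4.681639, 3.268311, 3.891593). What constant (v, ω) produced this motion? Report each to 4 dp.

Δθ = 3.891593 − 3.141593 = 0.750000
ω = Δθ/dt = 0.750000/1.0 = 0.7500
R = Δx/(sin θ' − sin θ) = -1.0000
v = R·ω = -1.0000·0.7500 = -0.7500

v = -0.7500, ω = 0.7500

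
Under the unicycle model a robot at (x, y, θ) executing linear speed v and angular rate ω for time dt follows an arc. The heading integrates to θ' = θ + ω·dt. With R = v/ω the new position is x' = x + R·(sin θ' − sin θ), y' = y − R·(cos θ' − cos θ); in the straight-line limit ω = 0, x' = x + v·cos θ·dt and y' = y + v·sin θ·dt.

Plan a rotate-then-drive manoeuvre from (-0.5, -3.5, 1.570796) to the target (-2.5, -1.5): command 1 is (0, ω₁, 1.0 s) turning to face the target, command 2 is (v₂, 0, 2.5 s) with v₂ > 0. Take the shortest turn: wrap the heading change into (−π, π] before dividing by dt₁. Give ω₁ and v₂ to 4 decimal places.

ω₁ = 0.7854, v₂ = 1.1314

heading to target = atan2(-1.5−-3.5, -2.5−-0.5) = 2.3562
Δθ = wrap(2.3562 − 1.5708) = 0.7854; ω₁ = Δθ/dt₁ = 0.7854
distance = √((-2.5−-0.5)² + (-1.5−-3.5)²) = 2.8284; v₂ = distance/dt₂ = 1.1314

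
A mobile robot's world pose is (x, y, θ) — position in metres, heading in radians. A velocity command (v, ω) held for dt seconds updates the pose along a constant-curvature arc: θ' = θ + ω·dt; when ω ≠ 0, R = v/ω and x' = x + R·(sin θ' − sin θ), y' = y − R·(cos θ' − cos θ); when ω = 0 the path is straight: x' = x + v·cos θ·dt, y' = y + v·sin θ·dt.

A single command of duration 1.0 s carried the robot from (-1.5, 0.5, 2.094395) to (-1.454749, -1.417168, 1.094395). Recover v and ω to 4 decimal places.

v = -2.0000, ω = -1.0000

Δθ = 1.094395 − 2.094395 = -1.000000
ω = Δθ/dt = -1.000000/1.0 = -1.0000
R = −Δy/(cos θ' − cos θ) = 2.0000
v = R·ω = 2.0000·-1.0000 = -2.0000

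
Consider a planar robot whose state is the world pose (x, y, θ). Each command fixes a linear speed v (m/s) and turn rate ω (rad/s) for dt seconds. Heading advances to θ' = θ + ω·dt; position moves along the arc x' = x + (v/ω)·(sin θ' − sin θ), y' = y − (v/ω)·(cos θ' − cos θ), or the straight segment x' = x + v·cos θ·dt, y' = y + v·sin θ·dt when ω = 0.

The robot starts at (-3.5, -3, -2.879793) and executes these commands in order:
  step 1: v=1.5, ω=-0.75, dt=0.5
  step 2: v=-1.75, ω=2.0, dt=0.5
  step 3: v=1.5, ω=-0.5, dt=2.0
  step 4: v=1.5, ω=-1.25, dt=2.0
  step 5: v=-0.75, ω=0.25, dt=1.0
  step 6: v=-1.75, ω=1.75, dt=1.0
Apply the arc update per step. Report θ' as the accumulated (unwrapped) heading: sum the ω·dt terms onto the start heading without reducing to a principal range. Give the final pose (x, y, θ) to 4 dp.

step 1: θ'=-3.2548 (R=-2.0000) → pose (-4.2436, -3.0553, -3.2548)
step 2: θ'=-2.2548 (R=-0.8750) → pose (-3.4665, -2.7389, -2.2548)
step 3: θ'=-3.2548 (R=-3.0000) → pose (-6.1306, -3.8240, -3.2548)
step 4: θ'=-5.7548 (R=-1.2000) → pose (-6.6000, -1.5953, -5.7548)
step 5: θ'=-5.5048 (R=-3.0000) → pose (-7.1940, -2.0500, -5.5048)
step 6: θ'=-3.7548 (R=-1.0000) → pose (-7.0673, -3.5799, -3.7548)

(-7.0673, -3.5799, -3.7548)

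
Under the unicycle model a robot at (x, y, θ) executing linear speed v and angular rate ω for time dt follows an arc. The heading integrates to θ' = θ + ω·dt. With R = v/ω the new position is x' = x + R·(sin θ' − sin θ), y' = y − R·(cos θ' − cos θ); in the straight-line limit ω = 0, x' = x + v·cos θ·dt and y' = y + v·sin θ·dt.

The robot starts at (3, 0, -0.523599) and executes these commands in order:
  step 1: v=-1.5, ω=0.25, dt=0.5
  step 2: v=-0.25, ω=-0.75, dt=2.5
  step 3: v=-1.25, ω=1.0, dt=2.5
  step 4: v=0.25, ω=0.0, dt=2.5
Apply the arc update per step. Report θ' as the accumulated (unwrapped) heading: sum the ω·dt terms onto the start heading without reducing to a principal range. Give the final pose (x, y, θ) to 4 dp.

step 1: θ'=-0.3986 (R=-6.0000) → pose (2.3288, 0.3335, -0.3986)
step 2: θ'=-2.2736 (R=0.3333) → pose (2.2038, 0.8561, -2.2736)
step 3: θ'=0.2264 (R=-1.2500) → pose (0.9694, 2.8822, 0.2264)
step 4: θ'=0.2264 (straight) → pose (1.5785, 3.0225, 0.2264)

(1.5785, 3.0225, 0.2264)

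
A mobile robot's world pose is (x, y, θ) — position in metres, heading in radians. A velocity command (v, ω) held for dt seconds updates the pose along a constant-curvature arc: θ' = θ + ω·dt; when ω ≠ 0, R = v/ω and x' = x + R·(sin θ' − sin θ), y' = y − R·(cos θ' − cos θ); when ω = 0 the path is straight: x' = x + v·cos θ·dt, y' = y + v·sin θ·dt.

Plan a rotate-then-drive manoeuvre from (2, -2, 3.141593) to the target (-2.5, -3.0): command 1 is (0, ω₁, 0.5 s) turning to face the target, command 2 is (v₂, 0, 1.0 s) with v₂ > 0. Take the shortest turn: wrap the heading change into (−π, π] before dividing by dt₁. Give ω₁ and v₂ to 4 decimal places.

heading to target = atan2(-3−-2, -2.5−2) = -2.9229
Δθ = wrap(-2.9229 − 3.1416) = 0.2187; ω₁ = Δθ/dt₁ = 0.4373
distance = √((-2.5−2)² + (-3−-2)²) = 4.6098; v₂ = distance/dt₂ = 4.6098

ω₁ = 0.4373, v₂ = 4.6098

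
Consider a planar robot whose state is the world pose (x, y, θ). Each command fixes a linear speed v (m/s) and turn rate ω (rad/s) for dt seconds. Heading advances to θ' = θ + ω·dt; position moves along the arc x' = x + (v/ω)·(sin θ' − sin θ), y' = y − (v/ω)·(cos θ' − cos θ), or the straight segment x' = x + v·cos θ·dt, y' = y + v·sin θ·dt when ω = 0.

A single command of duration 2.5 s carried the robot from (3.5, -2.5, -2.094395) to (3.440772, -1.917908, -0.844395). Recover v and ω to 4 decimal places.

v = -0.2500, ω = 0.5000

Δθ = -0.844395 − -2.094395 = 1.250000
ω = Δθ/dt = 1.250000/2.5 = 0.5000
R = −Δy/(cos θ' − cos θ) = -0.5000
v = R·ω = -0.5000·0.5000 = -0.2500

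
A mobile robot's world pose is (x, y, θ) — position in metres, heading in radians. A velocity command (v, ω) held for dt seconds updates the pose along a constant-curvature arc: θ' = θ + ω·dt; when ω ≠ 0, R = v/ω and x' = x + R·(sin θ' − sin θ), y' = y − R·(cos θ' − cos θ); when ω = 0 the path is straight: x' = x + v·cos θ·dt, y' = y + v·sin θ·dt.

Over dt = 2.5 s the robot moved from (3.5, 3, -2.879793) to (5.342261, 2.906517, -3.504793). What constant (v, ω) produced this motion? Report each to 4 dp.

Δθ = -3.504793 − -2.879793 = -0.625000
ω = Δθ/dt = -0.625000/2.5 = -0.2500
R = Δx/(sin θ' − sin θ) = 3.0000
v = R·ω = 3.0000·-0.2500 = -0.7500

v = -0.7500, ω = -0.2500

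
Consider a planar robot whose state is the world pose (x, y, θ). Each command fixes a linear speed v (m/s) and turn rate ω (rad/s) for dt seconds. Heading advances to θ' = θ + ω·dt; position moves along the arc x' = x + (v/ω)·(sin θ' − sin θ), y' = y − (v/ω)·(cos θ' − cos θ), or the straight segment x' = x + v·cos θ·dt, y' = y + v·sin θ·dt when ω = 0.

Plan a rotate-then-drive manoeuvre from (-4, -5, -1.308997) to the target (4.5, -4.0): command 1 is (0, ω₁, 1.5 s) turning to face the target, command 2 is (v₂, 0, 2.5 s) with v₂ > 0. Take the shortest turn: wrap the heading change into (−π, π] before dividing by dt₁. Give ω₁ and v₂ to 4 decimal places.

ω₁ = 0.9507, v₂ = 3.4234

heading to target = atan2(-4−-5, 4.5−-4) = 0.1171
Δθ = wrap(0.1171 − -1.3090) = 1.4261; ω₁ = Δθ/dt₁ = 0.9507
distance = √((4.5−-4)² + (-4−-5)²) = 8.5586; v₂ = distance/dt₂ = 3.4234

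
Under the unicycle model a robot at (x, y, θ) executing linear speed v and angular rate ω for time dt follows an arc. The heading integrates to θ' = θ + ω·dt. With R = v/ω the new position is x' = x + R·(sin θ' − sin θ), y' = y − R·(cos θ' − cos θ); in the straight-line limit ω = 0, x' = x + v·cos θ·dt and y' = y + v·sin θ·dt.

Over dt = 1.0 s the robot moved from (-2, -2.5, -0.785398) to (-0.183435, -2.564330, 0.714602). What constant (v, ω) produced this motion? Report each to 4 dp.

Δθ = 0.714602 − -0.785398 = 1.500000
ω = Δθ/dt = 1.500000/1.0 = 1.5000
R = Δx/(sin θ' − sin θ) = 1.3333
v = R·ω = 1.3333·1.5000 = 2.0000

v = 2.0000, ω = 1.5000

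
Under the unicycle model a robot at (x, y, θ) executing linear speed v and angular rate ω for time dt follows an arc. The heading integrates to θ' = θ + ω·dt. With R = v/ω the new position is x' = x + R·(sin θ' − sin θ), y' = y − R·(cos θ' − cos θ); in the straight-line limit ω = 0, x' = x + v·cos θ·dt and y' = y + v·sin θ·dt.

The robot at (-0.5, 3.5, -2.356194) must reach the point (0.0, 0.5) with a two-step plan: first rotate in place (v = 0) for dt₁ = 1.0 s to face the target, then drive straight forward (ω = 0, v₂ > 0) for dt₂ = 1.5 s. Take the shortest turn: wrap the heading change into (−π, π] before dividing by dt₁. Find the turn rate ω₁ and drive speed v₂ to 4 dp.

ω₁ = 0.9505, v₂ = 2.0276

heading to target = atan2(0.5−3.5, 0−-0.5) = -1.4056
Δθ = wrap(-1.4056 − -2.3562) = 0.9505; ω₁ = Δθ/dt₁ = 0.9505
distance = √((0−-0.5)² + (0.5−3.5)²) = 3.0414; v₂ = distance/dt₂ = 2.0276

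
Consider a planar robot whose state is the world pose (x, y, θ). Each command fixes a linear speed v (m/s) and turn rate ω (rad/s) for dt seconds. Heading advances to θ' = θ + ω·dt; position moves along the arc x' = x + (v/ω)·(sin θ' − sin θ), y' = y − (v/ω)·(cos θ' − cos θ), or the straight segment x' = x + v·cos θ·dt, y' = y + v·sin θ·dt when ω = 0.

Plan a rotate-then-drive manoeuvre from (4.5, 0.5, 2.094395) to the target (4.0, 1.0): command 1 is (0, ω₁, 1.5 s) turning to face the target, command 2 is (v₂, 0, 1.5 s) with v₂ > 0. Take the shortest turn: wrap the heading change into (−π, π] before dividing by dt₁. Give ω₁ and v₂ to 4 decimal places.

heading to target = atan2(1−0.5, 4−4.5) = 2.3562
Δθ = wrap(2.3562 − 2.0944) = 0.2618; ω₁ = Δθ/dt₁ = 0.1745
distance = √((4−4.5)² + (1−0.5)²) = 0.7071; v₂ = distance/dt₂ = 0.4714

ω₁ = 0.1745, v₂ = 0.4714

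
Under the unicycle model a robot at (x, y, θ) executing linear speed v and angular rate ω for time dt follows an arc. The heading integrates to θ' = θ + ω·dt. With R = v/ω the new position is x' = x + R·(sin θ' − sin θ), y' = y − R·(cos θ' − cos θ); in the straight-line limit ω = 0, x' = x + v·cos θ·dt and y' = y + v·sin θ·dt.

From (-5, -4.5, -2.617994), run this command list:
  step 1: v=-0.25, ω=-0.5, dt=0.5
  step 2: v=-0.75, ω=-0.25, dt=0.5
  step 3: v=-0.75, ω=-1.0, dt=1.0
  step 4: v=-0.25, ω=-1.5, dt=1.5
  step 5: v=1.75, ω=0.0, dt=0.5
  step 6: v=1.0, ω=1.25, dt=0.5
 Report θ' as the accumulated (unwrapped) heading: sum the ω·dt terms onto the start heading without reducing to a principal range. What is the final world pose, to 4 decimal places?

step 1: θ'=-2.8680 (R=0.5000) → pose (-4.8851, -4.4516, -2.8680)
step 2: θ'=-2.9930 (R=3.0000) → pose (-4.5187, -4.3731, -2.9930)
step 3: θ'=-3.9930 (R=0.7500) → pose (-3.8435, -4.6206, -3.9930)
step 4: θ'=-6.2430 (R=0.1667) → pose (-3.9621, -4.8970, -6.2430)
step 5: θ'=-6.2430 (straight) → pose (-3.0878, -4.8618, -6.2430)
step 6: θ'=-5.6180 (R=0.8000) → pose (-2.6262, -4.6919, -5.6180)

(-2.6262, -4.6919, -5.6180)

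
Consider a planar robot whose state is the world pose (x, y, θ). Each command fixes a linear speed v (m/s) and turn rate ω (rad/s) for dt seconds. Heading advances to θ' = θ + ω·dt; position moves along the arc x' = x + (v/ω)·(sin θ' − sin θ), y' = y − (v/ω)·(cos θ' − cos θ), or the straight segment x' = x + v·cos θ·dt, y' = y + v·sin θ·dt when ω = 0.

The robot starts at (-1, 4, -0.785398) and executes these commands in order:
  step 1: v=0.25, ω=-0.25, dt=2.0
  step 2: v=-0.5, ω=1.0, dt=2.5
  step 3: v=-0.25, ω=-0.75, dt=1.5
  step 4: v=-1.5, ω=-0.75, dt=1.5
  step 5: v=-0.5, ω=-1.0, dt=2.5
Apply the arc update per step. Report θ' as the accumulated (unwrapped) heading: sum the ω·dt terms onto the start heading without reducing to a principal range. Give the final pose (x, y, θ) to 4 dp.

(-3.2557, 5.0807, -3.5354)

step 1: θ'=-1.2854 (R=-1.0000) → pose (-0.7476, 3.5744, -1.2854)
step 2: θ'=1.2146 (R=-0.5000) → pose (-1.6959, 3.6080, 1.2146)
step 3: θ'=0.0896 (R=0.3333) → pose (-1.9785, 3.3923, 0.0896)
step 4: θ'=-1.0354 (R=2.0000) → pose (-3.8776, 4.3639, -1.0354)
step 5: θ'=-3.5354 (R=0.5000) → pose (-3.2557, 5.0807, -3.5354)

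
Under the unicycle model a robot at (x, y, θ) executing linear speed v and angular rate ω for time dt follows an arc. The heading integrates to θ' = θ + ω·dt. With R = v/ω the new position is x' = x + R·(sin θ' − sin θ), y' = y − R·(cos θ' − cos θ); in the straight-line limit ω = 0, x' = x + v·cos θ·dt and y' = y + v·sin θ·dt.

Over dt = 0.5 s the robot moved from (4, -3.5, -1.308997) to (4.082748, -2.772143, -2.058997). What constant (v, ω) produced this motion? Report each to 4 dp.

v = -1.5000, ω = -1.5000

Δθ = -2.058997 − -1.308997 = -0.750000
ω = Δθ/dt = -0.750000/0.5 = -1.5000
R = −Δy/(cos θ' − cos θ) = 1.0000
v = R·ω = 1.0000·-1.5000 = -1.5000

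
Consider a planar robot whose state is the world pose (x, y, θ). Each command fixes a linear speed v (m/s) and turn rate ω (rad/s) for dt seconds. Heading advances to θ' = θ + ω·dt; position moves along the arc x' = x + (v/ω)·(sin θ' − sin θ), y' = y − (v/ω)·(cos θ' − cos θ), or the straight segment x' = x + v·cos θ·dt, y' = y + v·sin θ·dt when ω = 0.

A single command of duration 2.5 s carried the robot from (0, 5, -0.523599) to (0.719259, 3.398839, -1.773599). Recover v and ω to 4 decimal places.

Δθ = -1.773599 − -0.523599 = -1.250000
ω = Δθ/dt = -1.250000/2.5 = -0.5000
R = −Δy/(cos θ' − cos θ) = -1.5000
v = R·ω = -1.5000·-0.5000 = 0.7500

v = 0.7500, ω = -0.5000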